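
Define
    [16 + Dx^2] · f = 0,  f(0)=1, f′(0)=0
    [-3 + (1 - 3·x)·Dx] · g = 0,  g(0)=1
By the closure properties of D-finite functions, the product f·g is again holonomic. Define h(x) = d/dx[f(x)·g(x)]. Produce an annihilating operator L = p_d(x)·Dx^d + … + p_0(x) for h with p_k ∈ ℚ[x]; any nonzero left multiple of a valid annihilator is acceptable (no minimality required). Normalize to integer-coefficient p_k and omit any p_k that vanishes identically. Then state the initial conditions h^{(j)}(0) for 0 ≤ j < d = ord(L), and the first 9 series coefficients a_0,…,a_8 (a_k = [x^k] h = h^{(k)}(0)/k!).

L = (-2 - 96·x + 144·x^2) + (-6 + 18·x)·Dx + (1 - 6·x + 9·x^2)·Dx^2  (order 2).
h: a_k = 3, 2, 9, 236/3, 295, 15418/15, 53963/15, 3889432/315, 1458537/35, …
ICs: h(0) = 3, h′(0) = 2.

f: a_k = 1, 0, -8, 0, 32/3, 0, -256/45, 0, 512/315, …
g: a_k = 1, 3, 9, 27, 81, 243, 729, 2187, 6561, …
L₀ := L_f ⊗_s L_g (sym. prod.), ord ≤ 2.
h=h₀': d/dx-closure on L₀ ⇒ L.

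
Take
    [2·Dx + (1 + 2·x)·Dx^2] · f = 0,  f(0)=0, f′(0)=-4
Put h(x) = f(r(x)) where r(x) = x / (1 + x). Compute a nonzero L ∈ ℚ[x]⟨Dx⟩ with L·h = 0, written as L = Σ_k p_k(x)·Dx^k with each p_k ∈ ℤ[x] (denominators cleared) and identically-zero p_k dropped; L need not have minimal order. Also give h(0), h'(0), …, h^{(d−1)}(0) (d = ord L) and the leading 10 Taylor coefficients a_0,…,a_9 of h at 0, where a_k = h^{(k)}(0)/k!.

L = (4 + 6·x)·Dx + (1 + 4·x + 3·x^2)·Dx^2  (order 2).
h: a_k = 0, -4, 8, -52/3, 40, -484/5, 728/3, -4372/7, 1640, -39364/9, …
ICs: h(0) = 0, h′(0) = -4.

f: a_k = 0, -4, 4, -16/3, 8, -64/5, 64/3, -256/7, 64, -1024/9, …
h₀=f(r): pull back L_f along r ⇒ L₀.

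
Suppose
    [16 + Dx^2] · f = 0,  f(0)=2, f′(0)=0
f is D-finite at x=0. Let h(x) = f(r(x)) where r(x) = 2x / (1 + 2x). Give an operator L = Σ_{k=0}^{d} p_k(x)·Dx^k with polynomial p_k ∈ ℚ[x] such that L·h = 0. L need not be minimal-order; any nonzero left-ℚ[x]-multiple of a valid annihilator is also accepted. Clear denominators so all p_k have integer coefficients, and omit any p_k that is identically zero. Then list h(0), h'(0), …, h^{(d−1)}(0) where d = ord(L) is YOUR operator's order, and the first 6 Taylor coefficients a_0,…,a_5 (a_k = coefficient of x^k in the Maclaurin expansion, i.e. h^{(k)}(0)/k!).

f: a_k = 2, 0, -16, 0, 64/3, 0, …
Substitute x→r, Dx→(1/r')Dx; clear ⇒ L₀.
L = 64 + (4 + 24·x + 48·x^2 + 32·x^3)·Dx + (1 + 8·x + 24·x^2 + 32·x^3 + 16·x^4)·Dx^2  (order 2).
h: a_k = 2, 0, -64, 256, -1280/3, -2048/3, …
ICs: h(0) = 2, h′(0) = 0.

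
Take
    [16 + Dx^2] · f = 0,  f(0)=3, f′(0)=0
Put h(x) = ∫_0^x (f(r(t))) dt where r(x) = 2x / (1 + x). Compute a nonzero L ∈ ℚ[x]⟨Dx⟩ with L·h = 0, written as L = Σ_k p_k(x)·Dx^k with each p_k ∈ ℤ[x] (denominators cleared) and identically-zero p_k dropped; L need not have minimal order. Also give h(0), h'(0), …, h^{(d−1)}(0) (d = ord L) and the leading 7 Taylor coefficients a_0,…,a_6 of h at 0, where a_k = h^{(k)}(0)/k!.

L = 64·Dx + (2 + 6·x + 6·x^2 + 2·x^3)·Dx^2 + (1 + 4·x + 6·x^2 + 4·x^3 + x^4)·Dx^3  (order 3).
h: a_k = 0, 3, 0, -32, 48, 224/5, -832/3, …
ICs: h(0) = 0, h′(0) = 3, h′′(0) = 0.

f: a_k = 3, 0, -24, 0, 32, 0, -256/15, …
L₀ from L_f via x↦r, Dx↦r'^{-1}Dx.
h=∫₀ˣh₀: take L = L₀·Dx.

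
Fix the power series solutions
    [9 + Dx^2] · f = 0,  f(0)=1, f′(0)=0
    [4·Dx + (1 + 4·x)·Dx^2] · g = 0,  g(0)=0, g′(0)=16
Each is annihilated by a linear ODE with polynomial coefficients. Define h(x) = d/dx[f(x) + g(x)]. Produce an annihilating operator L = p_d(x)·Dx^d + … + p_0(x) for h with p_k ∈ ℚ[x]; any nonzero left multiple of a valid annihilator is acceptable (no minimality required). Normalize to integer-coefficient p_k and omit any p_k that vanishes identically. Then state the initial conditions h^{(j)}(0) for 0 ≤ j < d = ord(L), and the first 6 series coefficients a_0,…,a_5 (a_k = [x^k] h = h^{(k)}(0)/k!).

L = (3780 + 2592·x + 5184·x^2) + (369 + 2124·x + 3888·x^2 + 5184·x^3)·Dx + (420 + 288·x + 576·x^2)·Dx^2 + (41 + 236·x + 432·x^2 + 576·x^3)·Dx^3  (order 3).
h: a_k = 16, -73, 256, -2021/2, 4096, -655603/40, …
ICs: h(0) = 16, h′(0) = -73, h′′(0) = 512.

f: a_k = 1, 0, -9/2, 0, 27/8, 0, …
g: a_k = 0, 16, -32, 256/3, -256, 4096/5, …
Weyl lclm of L_f,L_g ⇒ L₀ (ord ≤ 4).
Derive L from L₀ (diff closure).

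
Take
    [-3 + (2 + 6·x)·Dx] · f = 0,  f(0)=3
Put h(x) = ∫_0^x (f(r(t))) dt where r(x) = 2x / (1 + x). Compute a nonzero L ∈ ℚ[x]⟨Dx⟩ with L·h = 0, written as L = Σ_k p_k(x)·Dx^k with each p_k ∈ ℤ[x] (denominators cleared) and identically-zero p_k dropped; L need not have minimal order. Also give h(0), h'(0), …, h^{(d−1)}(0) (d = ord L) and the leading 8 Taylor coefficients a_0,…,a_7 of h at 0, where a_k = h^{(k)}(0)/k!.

f: a_k = 3, 9/2, -27/8, 81/16, -1215/128, 5103/256, -45927/1024, 216513/2048, …
f∘r: x↦r, Dx↦Dx/r' in L_f ⇒ L₀.
h=∫₀ˣh₀: take L = L₀·Dx.
L = -3·Dx + (1 + 8·x + 7·x^2)·Dx^2  (order 2).
h: a_k = 0, 3, 9/2, -15/2, 153/8, -2583/40, 4137/16, -18423/16, …
ICs: h(0) = 0, h′(0) = 3.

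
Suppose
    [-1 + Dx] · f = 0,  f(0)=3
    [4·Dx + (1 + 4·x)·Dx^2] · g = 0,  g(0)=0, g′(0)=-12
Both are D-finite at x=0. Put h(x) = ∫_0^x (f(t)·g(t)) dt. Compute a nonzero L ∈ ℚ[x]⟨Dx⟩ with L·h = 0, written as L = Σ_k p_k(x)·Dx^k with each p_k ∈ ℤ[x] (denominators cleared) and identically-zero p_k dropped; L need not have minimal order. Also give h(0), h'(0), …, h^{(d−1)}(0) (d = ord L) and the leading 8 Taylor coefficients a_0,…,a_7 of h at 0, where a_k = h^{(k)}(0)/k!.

L = (-3 + 4·x)·Dx + (2 - 8·x)·Dx^2 + (1 + 4·x)·Dx^3  (order 3).
h: a_k = 0, 0, -18, 12, -69/2, 414/5, -4509/20, 9119/14, …
ICs: h(0) = 0, h′(0) = 0, h′′(0) = -36.

f: a_k = 3, 3, 3/2, 1/2, 1/8, 1/40, 1/240, 1/1680, …
g: a_k = 0, -12, 24, -64, 192, -3072/5, 2048, -49152/7, …
h₀=f·g: eliminate ⇒ L₀, order ≤ 1·2.
Integrate: L := L₀·Dx.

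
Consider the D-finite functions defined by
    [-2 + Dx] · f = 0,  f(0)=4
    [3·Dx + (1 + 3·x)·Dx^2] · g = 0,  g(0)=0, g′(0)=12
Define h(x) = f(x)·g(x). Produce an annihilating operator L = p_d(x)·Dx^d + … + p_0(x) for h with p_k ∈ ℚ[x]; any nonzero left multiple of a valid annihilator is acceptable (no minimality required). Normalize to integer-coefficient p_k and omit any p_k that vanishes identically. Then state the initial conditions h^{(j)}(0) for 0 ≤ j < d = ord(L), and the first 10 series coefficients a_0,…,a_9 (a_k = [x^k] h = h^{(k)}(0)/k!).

f: a_k = 4, 8, 8, 16/3, 8/3, 16/15, 16/45, 32/315, 8/315, 16/2835, …
g: a_k = 0, 12, -18, 36, -81, 972/5, -486, 8748/7, -6561/2, 8748, …
Product ⇒ symmetric product L₀, ord ≤ 2.
L = (-2 + 12·x) + (-1 - 12·x)·Dx + (1 + 3·x)·Dx^2  (order 2).
h: a_k = 0, 48, 24, 96, -116, 1768/5, -880, 243088/105, -92374/15, 1742684/105, …
ICs: h(0) = 0, h′(0) = 48.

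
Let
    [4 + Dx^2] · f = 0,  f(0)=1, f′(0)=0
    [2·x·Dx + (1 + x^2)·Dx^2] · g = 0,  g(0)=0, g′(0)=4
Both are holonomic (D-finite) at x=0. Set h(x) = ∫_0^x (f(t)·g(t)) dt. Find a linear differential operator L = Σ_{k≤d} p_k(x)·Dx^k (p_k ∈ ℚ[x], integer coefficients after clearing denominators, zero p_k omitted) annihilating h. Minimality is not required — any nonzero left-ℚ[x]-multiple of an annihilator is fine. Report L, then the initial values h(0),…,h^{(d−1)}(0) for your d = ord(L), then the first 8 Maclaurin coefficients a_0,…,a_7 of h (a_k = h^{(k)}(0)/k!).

L = (160 + 464·x^2 + 464·x^4 + 256·x^6 + 64·x^8)·Dx + (96·x + 224·x^3 + 192·x^5 + 64·x^7)·Dx^2 + (60 + 188·x^2 + 216·x^4 + 128·x^6 + 32·x^8)·Dx^3 + (24·x + 56·x^3 + 48·x^5 + 16·x^7)·Dx^4 + (5 + 18·x^2 + 25·x^4 + 16·x^6 + 4·x^8)·Dx^5  (order 5).
h: a_k = 0, 0, 2, 0, -7/3, 0, 46/45, 0, …
ICs: h(0) = 0, h′(0) = 0, h′′(0) = 4, h′′′(0) = 0, h′′′′(0) = -56.

f: a_k = 1, 0, -2, 0, 2/3, 0, -4/45, 0, …
g: a_k = 0, 4, 0, -4/3, 0, 4/5, 0, -4/7, …
h₀=f·g: eliminate ⇒ L₀, order ≤ 2·2.
∫: right-multiply L₀ by Dx.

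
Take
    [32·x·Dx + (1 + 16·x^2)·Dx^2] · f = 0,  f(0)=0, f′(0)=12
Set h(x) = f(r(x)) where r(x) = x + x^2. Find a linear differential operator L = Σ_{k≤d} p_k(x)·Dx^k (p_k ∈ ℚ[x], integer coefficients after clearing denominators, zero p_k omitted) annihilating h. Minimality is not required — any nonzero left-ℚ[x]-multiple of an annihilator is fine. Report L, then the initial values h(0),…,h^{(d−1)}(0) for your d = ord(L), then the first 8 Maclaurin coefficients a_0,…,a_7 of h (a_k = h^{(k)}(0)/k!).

L = (-2 + 32·x + 128·x^2 + 192·x^3 + 96·x^4)·Dx + (1 + 2·x + 16·x^2 + 64·x^3 + 80·x^4 + 32·x^5)·Dx^2  (order 2).
h: a_k = 0, 12, 12, -64, -192, 2112/5, 3008, -6144/7, …
ICs: h(0) = 0, h′(0) = 12.

f: a_k = 0, 12, 0, -64, 0, 3072/5, 0, -49152/7, …
f∘r: x↦r, Dx↦Dx/r' in L_f ⇒ L₀.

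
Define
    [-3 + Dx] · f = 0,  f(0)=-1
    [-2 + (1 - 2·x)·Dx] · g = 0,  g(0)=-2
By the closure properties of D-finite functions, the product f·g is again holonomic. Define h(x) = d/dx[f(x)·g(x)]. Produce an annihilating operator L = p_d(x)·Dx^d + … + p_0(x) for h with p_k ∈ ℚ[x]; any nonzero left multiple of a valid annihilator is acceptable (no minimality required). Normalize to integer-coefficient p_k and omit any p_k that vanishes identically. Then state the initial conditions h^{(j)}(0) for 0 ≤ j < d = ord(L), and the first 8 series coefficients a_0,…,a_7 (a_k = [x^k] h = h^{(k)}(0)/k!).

L = (29 - 60·x + 36·x^2) + (-5 + 16·x - 12·x^2)·Dx  (order 1).
h: a_k = 10, 58, 201, 563, 5711/4, 13755/4, 321193/40, 5139817/280, …
ICs: h(0) = 10.

f: a_k = -1, -3, -9/2, -9/2, -27/8, -81/40, -81/80, -243/560, …
g: a_k = -2, -4, -8, -16, -32, -64, -128, -256, …
f·g: L₀ = L_f ⊗_s L_g, ord ≤ 1·1.
Differentiate: ansatz ord ≤ ord L₀ ⇒ L.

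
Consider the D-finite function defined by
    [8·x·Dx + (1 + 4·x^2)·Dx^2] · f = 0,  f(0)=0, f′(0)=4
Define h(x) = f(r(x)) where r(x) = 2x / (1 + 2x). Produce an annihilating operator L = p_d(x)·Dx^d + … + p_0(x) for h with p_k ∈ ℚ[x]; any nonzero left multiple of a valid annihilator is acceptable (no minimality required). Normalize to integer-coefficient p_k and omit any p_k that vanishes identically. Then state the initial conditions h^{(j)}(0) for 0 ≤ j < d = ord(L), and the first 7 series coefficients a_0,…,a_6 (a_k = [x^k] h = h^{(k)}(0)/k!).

L = (4 + 40·x)·Dx + (1 + 4·x + 20·x^2)·Dx^2  (order 2).
h: a_k = 0, 8, -16, -32/3, 192, -2432/5, -2816/3, …
ICs: h(0) = 0, h′(0) = 8.

f: a_k = 0, 4, 0, -16/3, 0, 64/5, 0, …
Change of var in L_f (x↦r) gives L₀.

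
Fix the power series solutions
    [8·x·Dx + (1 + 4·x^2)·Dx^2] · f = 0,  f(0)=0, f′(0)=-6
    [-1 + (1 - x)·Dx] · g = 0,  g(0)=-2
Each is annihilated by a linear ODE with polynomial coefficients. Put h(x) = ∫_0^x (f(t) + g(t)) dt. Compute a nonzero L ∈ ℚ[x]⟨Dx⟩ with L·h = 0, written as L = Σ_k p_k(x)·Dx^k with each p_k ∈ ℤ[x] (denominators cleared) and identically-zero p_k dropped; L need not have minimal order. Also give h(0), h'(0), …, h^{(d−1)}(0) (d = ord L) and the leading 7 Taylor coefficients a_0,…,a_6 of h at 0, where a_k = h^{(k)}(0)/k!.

L = (8 - 32·x - 96·x^2)·Dx^2 + (-7 + 8·x + 20·x^2 - 96·x^3)·Dx^3 + (1 + 3·x + 12·x^3 - 16·x^4)·Dx^4  (order 4).
h: a_k = 0, -2, -4, -2/3, 3/2, -2/5, -53/15, …
ICs: h(0) = 0, h′(0) = -2, h′′(0) = -8, h′′′(0) = -4.

f: a_k = 0, -6, 0, 8, 0, -96/5, 0, …
g: a_k = -2, -2, -2, -2, -2, -2, -2, …
L₀ := lclm(L_f,L_g); ord L₀ ≤ 2+1.
∫: right-multiply L₀ by Dx.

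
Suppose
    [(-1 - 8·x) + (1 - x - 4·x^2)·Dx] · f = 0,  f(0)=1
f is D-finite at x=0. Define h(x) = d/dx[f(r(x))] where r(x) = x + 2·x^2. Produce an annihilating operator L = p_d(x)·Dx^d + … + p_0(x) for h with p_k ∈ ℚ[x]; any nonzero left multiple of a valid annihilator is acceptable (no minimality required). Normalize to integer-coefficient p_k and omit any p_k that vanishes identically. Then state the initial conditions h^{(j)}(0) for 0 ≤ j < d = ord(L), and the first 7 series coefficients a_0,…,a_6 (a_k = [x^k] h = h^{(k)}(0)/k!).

f: a_k = 1, 1, 5, 9, 29, 65, 181, …
Change of var in L_f (x↦r) gives L₀.
Differentiate: ansatz ord ≤ ord L₀ ⇒ L.
L = (14 + 20·x + 120·x^2 + 320·x^3 + 320·x^4) + (-1 - 3·x + 10·x^2 + 40·x^3 + 80·x^4 + 64·x^5)·Dx  (order 1).
h: a_k = 1, 14, 87, 412, 2025, 9594, 42987, …
ICs: h(0) = 1.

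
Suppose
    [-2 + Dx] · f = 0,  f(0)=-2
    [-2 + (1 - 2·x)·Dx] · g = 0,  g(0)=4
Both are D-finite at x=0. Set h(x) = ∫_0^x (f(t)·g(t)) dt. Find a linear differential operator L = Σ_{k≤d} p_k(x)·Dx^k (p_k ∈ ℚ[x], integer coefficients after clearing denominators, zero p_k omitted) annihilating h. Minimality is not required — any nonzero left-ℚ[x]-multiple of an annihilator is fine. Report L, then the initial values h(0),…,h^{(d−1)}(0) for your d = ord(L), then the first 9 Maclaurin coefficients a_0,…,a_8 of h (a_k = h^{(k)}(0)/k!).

L = (4 - 4·x)·Dx + (-1 + 2·x)·Dx^2  (order 2).
h: a_k = 0, -8, -16, -80/3, -128/3, -208/3, -5216/45, -62624/315, -21920/63, …
ICs: h(0) = 0, h′(0) = -8.

f: a_k = -2, -4, -4, -8/3, -4/3, -8/15, -8/45, -16/315, -4/315, …
g: a_k = 4, 8, 16, 32, 64, 128, 256, 512, 1024, …
Sym-product of L_f,L_g gives L₀ (≤ ord 1).
h=∫₀ˣh₀: take L = L₀·Dx.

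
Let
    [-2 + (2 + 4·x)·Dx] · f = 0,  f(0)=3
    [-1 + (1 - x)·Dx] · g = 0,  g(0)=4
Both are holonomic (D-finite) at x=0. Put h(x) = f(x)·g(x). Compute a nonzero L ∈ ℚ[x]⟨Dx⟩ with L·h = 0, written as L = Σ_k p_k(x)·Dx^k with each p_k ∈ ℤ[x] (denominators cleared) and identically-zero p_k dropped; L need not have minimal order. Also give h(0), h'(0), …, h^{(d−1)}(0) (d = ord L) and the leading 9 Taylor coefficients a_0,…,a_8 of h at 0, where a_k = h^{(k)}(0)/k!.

f: a_k = 3, 3, -3/2, 3/2, -15/8, 21/8, -63/16, 99/16, -1287/128, …
g: a_k = 4, 4, 4, 4, 4, 4, 4, 4, 4, …
f·g: L₀ = L_f ⊗_s L_g, ord ≤ 1·1.
L = (2 + x) + (-1 - x + 2·x^2)·Dx  (order 1).
h: a_k = 12, 24, 18, 24, 33/2, 27, 45/4, 36, -135/32, …
ICs: h(0) = 12.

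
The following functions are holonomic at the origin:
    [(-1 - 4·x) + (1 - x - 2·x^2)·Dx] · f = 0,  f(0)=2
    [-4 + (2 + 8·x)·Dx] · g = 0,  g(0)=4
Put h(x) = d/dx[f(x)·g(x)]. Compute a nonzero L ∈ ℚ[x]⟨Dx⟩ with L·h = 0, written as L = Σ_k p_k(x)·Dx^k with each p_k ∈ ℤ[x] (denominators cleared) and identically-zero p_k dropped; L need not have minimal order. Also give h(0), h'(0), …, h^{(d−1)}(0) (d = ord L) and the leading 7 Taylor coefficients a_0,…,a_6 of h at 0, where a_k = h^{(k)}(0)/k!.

f: a_k = 2, 2, 6, 10, 22, 42, 86, …
g: a_k = 4, 8, -8, 16, -40, 112, -336, …
Sym-product of L_f,L_g gives L₀ (≤ ord 1).
Differentiate: ansatz ord ≤ ord L₀ ⇒ L.
L = (2 + 32·x + 84·x^2 + 80·x^3 + 80·x^4) + (-1 - 5·x - 4·x^2 + 8·x^3 + 40·x^4 + 32·x^5)·Dx  (order 1).
h: a_k = 24, 48, 312, 288, 2520, -144, 21672, …
ICs: h(0) = 24.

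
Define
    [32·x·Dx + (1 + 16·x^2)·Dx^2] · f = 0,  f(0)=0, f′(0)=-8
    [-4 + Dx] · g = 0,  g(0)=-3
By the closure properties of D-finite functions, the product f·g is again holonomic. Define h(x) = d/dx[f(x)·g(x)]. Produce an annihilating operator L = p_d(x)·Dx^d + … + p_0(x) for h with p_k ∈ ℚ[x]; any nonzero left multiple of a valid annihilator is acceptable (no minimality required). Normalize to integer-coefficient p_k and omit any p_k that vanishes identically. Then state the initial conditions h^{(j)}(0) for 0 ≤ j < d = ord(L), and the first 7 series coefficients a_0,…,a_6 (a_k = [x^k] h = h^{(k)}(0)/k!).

f: a_k = 0, -8, 0, 128/3, 0, -2048/5, 0, …
g: a_k = -3, -12, -24, -32, -32, -128/5, -256/15, …
Product ⇒ symmetric product L₀, ord ≤ 2.
h=h₀': d/dx-closure on L₀ ⇒ L.
L = (16 + 320·x - 768·x^2 + 1024·x^3) + (-96·x + 256·x^2 - 512·x^3)·Dx + (-1 + 4·x - 16·x^2 + 64·x^3)·Dx^2  (order 2).
h: a_k = 24, 192, 192, -1024, 2304, 22528, -190464/5, …
ICs: h(0) = 24, h′(0) = 192.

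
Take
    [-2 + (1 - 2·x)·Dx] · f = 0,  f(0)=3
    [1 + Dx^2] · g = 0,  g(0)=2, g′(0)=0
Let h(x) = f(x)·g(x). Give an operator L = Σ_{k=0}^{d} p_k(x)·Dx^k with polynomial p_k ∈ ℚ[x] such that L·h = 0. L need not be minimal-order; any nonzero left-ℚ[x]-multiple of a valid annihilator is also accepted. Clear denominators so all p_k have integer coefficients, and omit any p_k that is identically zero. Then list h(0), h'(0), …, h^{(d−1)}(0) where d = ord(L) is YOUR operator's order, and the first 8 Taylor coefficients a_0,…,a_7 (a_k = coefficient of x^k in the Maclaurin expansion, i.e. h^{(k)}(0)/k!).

L = (-1 + 2·x) + 4·Dx + (-1 + 2·x)·Dx^2  (order 2).
h: a_k = 6, 12, 21, 42, 337/4, 337/2, 40439/120, 40439/60, …
ICs: h(0) = 6, h′(0) = 12.

f: a_k = 3, 6, 12, 24, 48, 96, 192, 384, …
g: a_k = 2, 0, -1, 0, 1/12, 0, -1/360, 0, …
f·g: L₀ = L_f ⊗_s L_g, ord ≤ 1·2.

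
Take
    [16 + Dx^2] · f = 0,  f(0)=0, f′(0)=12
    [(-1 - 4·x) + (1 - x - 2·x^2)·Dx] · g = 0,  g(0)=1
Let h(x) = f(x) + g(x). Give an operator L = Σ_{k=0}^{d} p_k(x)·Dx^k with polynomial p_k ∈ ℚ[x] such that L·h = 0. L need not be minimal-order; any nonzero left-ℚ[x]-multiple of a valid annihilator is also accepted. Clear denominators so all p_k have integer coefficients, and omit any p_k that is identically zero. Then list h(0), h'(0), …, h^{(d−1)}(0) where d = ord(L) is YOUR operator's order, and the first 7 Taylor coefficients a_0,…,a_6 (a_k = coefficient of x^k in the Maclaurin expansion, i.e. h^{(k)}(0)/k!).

L = (-368 - 1408·x + 256·x^2 - 512·x^3 - 2560·x^4 - 2048·x^5) + (176 - 336·x - 384·x^2 + 1024·x^3 + 384·x^4 - 1536·x^5 - 1024·x^6)·Dx + (-23 - 88·x + 16·x^2 - 32·x^3 - 160·x^4 - 128·x^5)·Dx^2 + (11 - 21·x - 24·x^2 + 64·x^3 + 24·x^4 - 96·x^5 - 64·x^6)·Dx^3  (order 3).
h: a_k = 1, 13, 3, -27, 11, 233/5, 43, …
ICs: h(0) = 1, h′(0) = 13, h′′(0) = 6.

f: a_k = 0, 12, 0, -32, 0, 128/5, 0, …
g: a_k = 1, 1, 3, 5, 11, 21, 43, …
Weyl lclm of L_f,L_g ⇒ L₀ (ord ≤ 3).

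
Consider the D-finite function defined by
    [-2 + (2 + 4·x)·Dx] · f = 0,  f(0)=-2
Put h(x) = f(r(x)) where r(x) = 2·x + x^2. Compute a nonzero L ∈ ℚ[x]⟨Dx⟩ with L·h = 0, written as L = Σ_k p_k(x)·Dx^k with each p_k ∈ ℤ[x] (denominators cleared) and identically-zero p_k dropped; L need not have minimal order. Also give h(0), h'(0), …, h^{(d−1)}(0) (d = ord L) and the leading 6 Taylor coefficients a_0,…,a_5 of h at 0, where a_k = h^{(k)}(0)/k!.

L = (-2 - 2·x) + (1 + 4·x + 2·x^2)·Dx  (order 1).
h: a_k = -2, -4, 2, -4, 9, -22, …
ICs: h(0) = -2.

f: a_k = -2, -2, 1, -1, 5/4, -7/4, …
Substitute x→r, Dx→(1/r')Dx; clear ⇒ L₀.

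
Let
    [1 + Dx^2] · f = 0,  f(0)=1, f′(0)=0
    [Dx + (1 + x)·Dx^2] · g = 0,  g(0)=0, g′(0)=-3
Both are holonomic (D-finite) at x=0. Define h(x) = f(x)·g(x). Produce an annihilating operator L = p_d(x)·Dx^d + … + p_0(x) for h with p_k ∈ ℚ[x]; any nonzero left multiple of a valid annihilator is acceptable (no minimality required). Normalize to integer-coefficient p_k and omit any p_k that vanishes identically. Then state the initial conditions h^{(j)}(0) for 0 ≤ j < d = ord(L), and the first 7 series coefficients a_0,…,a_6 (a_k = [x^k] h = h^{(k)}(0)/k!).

L = (-3 + 6·x + 19·x^2 + 16·x^3 + 4·x^4) + (4 + 20·x + 24·x^2 + 8·x^3)·Dx + (20·x + 42·x^2 + 32·x^3 + 8·x^4)·Dx^2 + (4 + 20·x + 24·x^2 + 8·x^3)·Dx^3 + (3 + 14·x + 23·x^2 + 16·x^3 + 4·x^4)·Dx^4  (order 4).
h: a_k = 0, -3, 3/2, 1/2, 0, -9/40, 3/16, …
ICs: h(0) = 0, h′(0) = -3, h′′(0) = 3, h′′′(0) = 3.

f: a_k = 1, 0, -1/2, 0, 1/24, 0, -1/720, …
g: a_k = 0, -3, 3/2, -1, 3/4, -3/5, 1/2, …
L₀ := L_f ⊗_s L_g (sym. prod.), ord ≤ 4.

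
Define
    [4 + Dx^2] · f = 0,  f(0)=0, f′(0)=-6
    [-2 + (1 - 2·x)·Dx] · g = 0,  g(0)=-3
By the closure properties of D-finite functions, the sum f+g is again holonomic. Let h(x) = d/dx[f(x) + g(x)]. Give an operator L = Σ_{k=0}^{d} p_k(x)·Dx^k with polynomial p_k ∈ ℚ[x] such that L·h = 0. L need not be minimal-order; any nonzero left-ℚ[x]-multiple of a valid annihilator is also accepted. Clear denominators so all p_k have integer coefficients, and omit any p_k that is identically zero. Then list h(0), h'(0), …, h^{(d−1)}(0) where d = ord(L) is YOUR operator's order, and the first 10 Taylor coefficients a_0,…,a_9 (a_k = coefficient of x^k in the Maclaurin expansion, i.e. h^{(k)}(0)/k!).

L = (208 - 64·x + 64·x^2) + (-28 + 72·x - 48·x^2 + 32·x^3)·Dx + (52 - 16·x + 16·x^2)·Dx^2 + (-7 + 18·x - 12·x^2 + 8·x^3)·Dx^3  (order 3).
h: a_k = -12, -24, -60, -192, -484, -1152, -40312/15, -6144, -1451524/105, -30720, …
ICs: h(0) = -12, h′(0) = -24, h′′(0) = -120.

f: a_k = 0, -6, 0, 4, 0, -4/5, 0, 8/105, 0, -4/945, …
g: a_k = -3, -6, -12, -24, -48, -96, -192, -384, -768, -1536, …
Weyl lclm of L_f,L_g ⇒ L₀ (ord ≤ 3).
Derive L from L₀ (diff closure).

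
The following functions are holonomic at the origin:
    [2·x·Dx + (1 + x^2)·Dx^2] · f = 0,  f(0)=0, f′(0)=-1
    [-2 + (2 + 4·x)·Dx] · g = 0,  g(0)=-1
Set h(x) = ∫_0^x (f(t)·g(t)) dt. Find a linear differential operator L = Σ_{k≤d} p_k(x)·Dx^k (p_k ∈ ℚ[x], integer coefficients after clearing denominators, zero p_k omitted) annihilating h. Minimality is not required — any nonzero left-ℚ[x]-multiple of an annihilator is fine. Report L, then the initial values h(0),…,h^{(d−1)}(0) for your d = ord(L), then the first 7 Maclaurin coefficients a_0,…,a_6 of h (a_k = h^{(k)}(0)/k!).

f: a_k = 0, -1, 0, 1/3, 0, -1/5, 0, …
g: a_k = -1, -1, 1/2, -1/2, 5/8, -7/8, 21/16, …
Product ⇒ symmetric product L₀, ord ≤ 2.
∫: right-multiply L₀ by Dx.
L = (3 - 2·x - x^2)·Dx + (-2 - 2·x + 6·x^2 + 4·x^3)·Dx^2 + (1 + 4·x + 5·x^2 + 4·x^3 + 4·x^4)·Dx^3  (order 3).
h: a_k = 0, 0, 1/2, 1/3, -5/24, 1/30, -31/720, …
ICs: h(0) = 0, h′(0) = 0, h′′(0) = 1.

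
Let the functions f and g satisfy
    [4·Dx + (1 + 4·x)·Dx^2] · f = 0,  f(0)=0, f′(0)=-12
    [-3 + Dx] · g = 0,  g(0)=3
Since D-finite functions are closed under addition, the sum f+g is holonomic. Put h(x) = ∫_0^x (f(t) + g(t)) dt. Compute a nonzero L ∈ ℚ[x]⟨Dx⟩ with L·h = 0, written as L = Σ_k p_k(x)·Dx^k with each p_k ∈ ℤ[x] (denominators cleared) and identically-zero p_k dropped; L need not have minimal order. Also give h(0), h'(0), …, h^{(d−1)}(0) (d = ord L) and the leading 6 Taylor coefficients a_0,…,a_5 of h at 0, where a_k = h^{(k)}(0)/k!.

L = (-132 - 144·x)·Dx^2 + (23 - 72·x - 144·x^2)·Dx^3 + (7 + 40·x + 48·x^2)·Dx^4  (order 4).
h: a_k = 0, 3, -3/2, 25/2, -101/8, 1617/40, …
ICs: h(0) = 0, h′(0) = 3, h′′(0) = -3, h′′′(0) = 75.

f: a_k = 0, -12, 24, -64, 192, -3072/5, …
g: a_k = 3, 9, 27/2, 27/2, 81/8, 243/40, …
L₀ := lclm(L_f,L_g); ord L₀ ≤ 2+1.
Integrate: L := L₀·Dx.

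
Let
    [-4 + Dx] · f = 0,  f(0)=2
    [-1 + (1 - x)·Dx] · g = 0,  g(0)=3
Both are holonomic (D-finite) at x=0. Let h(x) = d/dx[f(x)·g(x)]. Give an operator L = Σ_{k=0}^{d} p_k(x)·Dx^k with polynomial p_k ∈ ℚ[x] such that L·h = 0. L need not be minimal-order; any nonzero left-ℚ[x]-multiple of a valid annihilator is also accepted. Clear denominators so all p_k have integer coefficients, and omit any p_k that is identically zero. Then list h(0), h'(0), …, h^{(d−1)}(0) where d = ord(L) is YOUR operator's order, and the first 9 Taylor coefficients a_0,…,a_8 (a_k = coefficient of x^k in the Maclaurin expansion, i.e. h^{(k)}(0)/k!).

L = (26 - 40·x + 16·x^2) + (-5 + 9·x - 4·x^2)·Dx  (order 1).
h: a_k = 30, 156, 426, 824, 1286, 1748, 32638/15, 269296/105, 307054/105, …
ICs: h(0) = 30.

f: a_k = 2, 8, 16, 64/3, 64/3, 256/15, 512/45, 2048/315, 1024/315, …
g: a_k = 3, 3, 3, 3, 3, 3, 3, 3, 3, …
Sym-product of L_f,L_g gives L₀ (≤ ord 1).
Differentiate: ansatz ord ≤ ord L₀ ⇒ L.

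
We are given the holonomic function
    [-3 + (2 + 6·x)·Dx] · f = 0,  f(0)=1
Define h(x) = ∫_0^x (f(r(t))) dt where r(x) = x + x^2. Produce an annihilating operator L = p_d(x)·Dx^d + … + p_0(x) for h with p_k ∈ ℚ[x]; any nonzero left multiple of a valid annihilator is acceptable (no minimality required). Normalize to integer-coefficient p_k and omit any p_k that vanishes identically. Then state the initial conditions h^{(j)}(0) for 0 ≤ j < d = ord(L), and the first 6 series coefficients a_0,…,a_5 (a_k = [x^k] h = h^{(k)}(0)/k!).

L = (-3 - 6·x)·Dx + (2 + 6·x + 6·x^2)·Dx^2  (order 2).
h: a_k = 0, 1, 3/4, 1/8, -9/64, 99/640, …
ICs: h(0) = 0, h′(0) = 1.

f: a_k = 1, 3/2, -9/8, 27/16, -405/128, 1701/256, …
Substitute x→r, Dx→(1/r')Dx; clear ⇒ L₀.
∫: right-multiply L₀ by Dx.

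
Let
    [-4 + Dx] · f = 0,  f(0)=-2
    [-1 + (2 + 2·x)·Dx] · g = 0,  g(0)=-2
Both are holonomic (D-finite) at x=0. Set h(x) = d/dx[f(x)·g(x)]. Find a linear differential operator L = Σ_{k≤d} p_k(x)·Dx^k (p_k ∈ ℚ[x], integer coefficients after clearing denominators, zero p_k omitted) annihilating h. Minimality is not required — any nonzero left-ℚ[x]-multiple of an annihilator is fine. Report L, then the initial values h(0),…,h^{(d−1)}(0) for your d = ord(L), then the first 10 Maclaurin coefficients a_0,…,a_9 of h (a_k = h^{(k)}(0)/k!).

L = (79 + 144·x + 64·x^2) + (-18 - 34·x - 16·x^2)·Dx  (order 1).
h: a_k = 18, 79, 683/4, 1947/8, 49553/192, 417727/1920, 389323/2560, 29265889/322560, 243638873/5160960, 224615351/10321920, …
ICs: h(0) = 18.

f: a_k = -2, -8, -16, -64/3, -64/3, -256/15, -512/45, -2048/315, -1024/315, -4096/2835, …
g: a_k = -2, -1, 1/4, -1/8, 5/64, -7/128, 21/512, -33/1024, 429/16384, -715/32768, …
Product ⇒ symmetric product L₀, ord ≤ 1.
Differentiate: ansatz ord ≤ ord L₀ ⇒ L.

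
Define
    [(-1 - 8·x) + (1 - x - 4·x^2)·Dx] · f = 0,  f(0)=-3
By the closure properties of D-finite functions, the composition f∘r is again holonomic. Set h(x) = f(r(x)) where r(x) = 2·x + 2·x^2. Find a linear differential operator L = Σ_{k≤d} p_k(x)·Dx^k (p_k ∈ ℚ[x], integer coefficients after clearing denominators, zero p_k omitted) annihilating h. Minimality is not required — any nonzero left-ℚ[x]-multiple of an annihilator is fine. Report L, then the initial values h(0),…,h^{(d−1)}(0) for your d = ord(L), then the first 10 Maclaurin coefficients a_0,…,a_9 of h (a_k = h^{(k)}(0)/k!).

L = (2 + 36·x + 96·x^2 + 64·x^3) + (-1 + 2·x + 18·x^2 + 32·x^3 + 16·x^4)·Dx  (order 1).
h: a_k = -3, -6, -66, -336, -2100, -12456, -74520, -445824, -2665200, -15939168, …
ICs: h(0) = -3.

f: a_k = -3, -3, -15, -27, -87, -195, -543, -1323, -3495, -8787, …
f∘r: x↦r, Dx↦Dx/r' in L_f ⇒ L₀.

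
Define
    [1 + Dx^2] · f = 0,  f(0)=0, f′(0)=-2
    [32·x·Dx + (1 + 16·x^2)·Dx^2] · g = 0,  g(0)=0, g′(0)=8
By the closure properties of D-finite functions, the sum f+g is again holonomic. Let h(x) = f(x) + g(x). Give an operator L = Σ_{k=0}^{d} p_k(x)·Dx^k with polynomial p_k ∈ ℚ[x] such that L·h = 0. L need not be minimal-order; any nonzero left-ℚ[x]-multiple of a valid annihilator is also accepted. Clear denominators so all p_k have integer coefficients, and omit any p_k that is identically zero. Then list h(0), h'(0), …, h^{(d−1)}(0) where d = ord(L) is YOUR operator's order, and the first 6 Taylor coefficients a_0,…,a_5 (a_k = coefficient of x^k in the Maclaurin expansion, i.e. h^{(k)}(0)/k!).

L = (-6112·x + 99328·x^3 + 8192·x^5)·Dx + (-31 + 1072·x^2 + 25344·x^4 + 4096·x^6)·Dx^2 + (-6112·x + 99328·x^3 + 8192·x^5)·Dx^3 + (-31 + 1072·x^2 + 25344·x^4 + 4096·x^6)·Dx^4  (order 4).
h: a_k = 0, 6, 0, -127/3, 0, 4915/12, …
ICs: h(0) = 0, h′(0) = 6, h′′(0) = 0, h′′′(0) = -254.

f: a_k = 0, -2, 0, 1/3, 0, -1/60, …
g: a_k = 0, 8, 0, -128/3, 0, 2048/5, …
Weyl lclm of L_f,L_g ⇒ L₀ (ord ≤ 4).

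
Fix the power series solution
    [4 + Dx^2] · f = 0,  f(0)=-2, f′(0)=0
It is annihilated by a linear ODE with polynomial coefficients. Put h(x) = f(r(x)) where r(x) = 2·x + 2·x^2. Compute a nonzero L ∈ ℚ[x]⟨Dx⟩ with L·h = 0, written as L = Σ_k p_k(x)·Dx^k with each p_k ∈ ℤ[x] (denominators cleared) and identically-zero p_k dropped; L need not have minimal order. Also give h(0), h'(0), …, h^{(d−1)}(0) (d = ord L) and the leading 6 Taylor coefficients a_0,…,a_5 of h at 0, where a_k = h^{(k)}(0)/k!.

L = (16 + 96·x + 192·x^2 + 128·x^3) - 2·Dx + (1 + 2·x)·Dx^2  (order 2).
h: a_k = -2, 0, 16, 32, -16/3, -256/3, …
ICs: h(0) = -2, h′(0) = 0.

f: a_k = -2, 0, 4, 0, -4/3, 0, …
L₀ from L_f via x↦r, Dx↦r'^{-1}Dx.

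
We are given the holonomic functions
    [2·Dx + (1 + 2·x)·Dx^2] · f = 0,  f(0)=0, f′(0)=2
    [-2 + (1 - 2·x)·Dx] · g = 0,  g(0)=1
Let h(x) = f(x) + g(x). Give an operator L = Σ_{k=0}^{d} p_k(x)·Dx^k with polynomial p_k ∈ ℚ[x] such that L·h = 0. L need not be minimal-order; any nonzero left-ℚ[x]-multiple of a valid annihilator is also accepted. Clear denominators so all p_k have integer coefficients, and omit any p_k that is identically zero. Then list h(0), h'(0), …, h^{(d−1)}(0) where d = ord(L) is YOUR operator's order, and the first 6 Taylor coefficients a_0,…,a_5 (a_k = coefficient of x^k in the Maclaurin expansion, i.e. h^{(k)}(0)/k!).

L = (-40 - 16·x)·Dx + (-8 - 64·x - 32·x^2)·Dx^2 + (3 + 2·x - 12·x^2 - 8·x^3)·Dx^3  (order 3).
h: a_k = 1, 4, 2, 32/3, 12, 192/5, …
ICs: h(0) = 1, h′(0) = 4, h′′(0) = 4.

f: a_k = 0, 2, -2, 8/3, -4, 32/5, …
g: a_k = 1, 2, 4, 8, 16, 32, …
f+g: L₀ = lclm(L_f,L_g), ord ≤ 2+1.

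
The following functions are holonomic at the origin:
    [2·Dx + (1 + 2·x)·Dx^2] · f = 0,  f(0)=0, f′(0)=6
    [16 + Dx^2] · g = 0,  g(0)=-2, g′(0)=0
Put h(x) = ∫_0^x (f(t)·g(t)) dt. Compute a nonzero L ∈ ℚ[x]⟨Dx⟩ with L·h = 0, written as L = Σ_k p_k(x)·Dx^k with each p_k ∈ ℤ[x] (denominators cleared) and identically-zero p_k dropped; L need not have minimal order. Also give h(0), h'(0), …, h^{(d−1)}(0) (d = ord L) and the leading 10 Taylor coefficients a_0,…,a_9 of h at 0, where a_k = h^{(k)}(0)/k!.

f: a_k = 0, 6, -6, 8, -12, 96/5, -32, 384/7, -96, 512/3, …
g: a_k = -2, 0, 16, 0, -64/3, 0, 512/45, 0, -1024/315, 0, …
h₀=f·g: eliminate ⇒ L₀, order ≤ 2·2.
h=∫h₀ ⇒ L = L₀·Dx.
L = (2688 + 27648·x + 93184·x^2 + 131072·x^3 + 65536·x^4)·Dx + (896 + 5888·x + 12288·x^2 + 8192·x^3)·Dx^2 + (408 + 3712·x + 11904·x^2 + 16384·x^3 + 8192·x^4)·Dx^3 + (56 + 368·x + 768·x^2 + 512·x^3)·Dx^4 + (15 + 124·x + 380·x^2 + 512·x^3 + 256·x^4)·Dx^5  (order 5).
h: a_k = 0, 0, -6, 4, 20, -72/5, -32/5, 0, 416/35, -1984/135, …
ICs: h(0) = 0, h′(0) = 0, h′′(0) = -12, h′′′(0) = 24, h′′′′(0) = 480.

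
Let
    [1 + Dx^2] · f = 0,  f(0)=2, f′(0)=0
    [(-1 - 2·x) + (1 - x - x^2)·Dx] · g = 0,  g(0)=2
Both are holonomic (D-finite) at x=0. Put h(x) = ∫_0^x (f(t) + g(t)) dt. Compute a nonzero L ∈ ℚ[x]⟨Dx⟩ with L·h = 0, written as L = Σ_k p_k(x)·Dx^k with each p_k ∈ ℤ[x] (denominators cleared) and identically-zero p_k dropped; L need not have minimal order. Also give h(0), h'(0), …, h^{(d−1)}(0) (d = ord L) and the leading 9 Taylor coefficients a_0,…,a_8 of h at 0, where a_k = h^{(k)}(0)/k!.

f: a_k = 2, 0, -1, 0, 1/12, 0, -1/360, 0, 1/20160, …
g: a_k = 2, 2, 4, 6, 10, 16, 26, 42, 68, …
L₀ := lclm(L_f,L_g); ord L₀ ≤ 2+1.
h=∫₀ˣh₀: take L = L₀·Dx.
L = (-19 - 48·x - 31·x^2 - 24·x^3 - 5·x^4 - 2·x^5)·Dx + (5 - x - 4·x^2 - 7·x^3 - 6·x^4 - 3·x^5 - x^6)·Dx^2 + (-19 - 48·x - 31·x^2 - 24·x^3 - 5·x^4 - 2·x^5)·Dx^3 + (5 - x - 4·x^2 - 7·x^3 - 6·x^4 - 3·x^5 - x^6)·Dx^4  (order 4).
h: a_k = 0, 4, 1, 1, 3/2, 121/60, 8/3, 1337/360, 21/4, …
ICs: h(0) = 0, h′(0) = 4, h′′(0) = 2, h′′′(0) = 6.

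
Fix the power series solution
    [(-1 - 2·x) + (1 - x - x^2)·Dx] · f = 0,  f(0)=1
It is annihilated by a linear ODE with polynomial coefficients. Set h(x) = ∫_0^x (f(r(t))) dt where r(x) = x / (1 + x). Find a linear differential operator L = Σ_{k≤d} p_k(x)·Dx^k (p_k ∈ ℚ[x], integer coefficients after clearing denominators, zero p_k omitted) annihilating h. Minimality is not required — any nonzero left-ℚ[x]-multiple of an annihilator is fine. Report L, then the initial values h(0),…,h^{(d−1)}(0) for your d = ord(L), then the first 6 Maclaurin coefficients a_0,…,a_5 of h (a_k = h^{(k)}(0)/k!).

L = (1 + 3·x)·Dx + (-1 - 2·x + x^3)·Dx^2  (order 2).
h: a_k = 0, 1, 1/2, 1/3, 0, 1/5, …
ICs: h(0) = 0, h′(0) = 1.

f: a_k = 1, 1, 2, 3, 5, 8, …
Change of var in L_f (x↦r) gives L₀.
h=∫h₀ ⇒ L = L₀·Dx.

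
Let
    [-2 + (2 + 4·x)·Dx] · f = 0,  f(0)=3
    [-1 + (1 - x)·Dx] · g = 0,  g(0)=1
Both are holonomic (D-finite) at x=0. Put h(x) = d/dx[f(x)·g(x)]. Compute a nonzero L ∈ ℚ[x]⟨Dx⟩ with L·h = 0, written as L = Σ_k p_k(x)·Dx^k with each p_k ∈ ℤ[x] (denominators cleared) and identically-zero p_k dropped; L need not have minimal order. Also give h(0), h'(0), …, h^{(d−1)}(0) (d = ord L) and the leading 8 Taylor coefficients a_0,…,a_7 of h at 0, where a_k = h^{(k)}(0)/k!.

L = (3 + 12·x + 3·x^2) + (-2 - 3·x + 3·x^2 + 2·x^3)·Dx  (order 1).
h: a_k = 6, 9, 18, 33/2, 135/4, 135/8, 63, -135/16, …
ICs: h(0) = 6.

f: a_k = 3, 3, -3/2, 3/2, -15/8, 21/8, -63/16, 99/16, …
g: a_k = 1, 1, 1, 1, 1, 1, 1, 1, …
L₀ := L_f ⊗_s L_g (sym. prod.), ord ≤ 1.
Differentiate: ansatz ord ≤ ord L₀ ⇒ L.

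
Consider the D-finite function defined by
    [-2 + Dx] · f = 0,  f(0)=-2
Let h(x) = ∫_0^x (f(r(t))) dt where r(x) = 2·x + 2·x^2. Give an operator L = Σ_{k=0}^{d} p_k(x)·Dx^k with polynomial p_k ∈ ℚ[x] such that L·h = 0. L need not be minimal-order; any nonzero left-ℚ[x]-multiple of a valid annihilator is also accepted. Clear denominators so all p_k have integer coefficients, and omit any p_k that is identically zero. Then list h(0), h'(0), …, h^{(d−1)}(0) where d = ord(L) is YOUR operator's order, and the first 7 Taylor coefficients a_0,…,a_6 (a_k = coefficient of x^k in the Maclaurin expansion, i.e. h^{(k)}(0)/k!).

f: a_k = -2, -4, -4, -8/3, -4/3, -8/15, -8/45, …
h₀=f(r): pull back L_f along r ⇒ L₀.
∫: right-multiply L₀ by Dx.
L = (-4 - 8·x)·Dx + Dx^2  (order 2).
h: a_k = 0, -2, -4, -8, -40/3, -304/15, -416/15, …
ICs: h(0) = 0, h′(0) = -2.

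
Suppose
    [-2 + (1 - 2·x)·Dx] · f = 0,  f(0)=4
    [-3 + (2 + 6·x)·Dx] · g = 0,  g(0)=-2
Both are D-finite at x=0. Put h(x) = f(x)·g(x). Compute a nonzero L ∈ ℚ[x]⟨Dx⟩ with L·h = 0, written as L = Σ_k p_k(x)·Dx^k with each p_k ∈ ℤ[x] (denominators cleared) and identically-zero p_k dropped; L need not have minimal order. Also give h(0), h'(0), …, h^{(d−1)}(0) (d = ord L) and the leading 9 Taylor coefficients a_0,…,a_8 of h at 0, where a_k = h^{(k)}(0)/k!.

L = (7 + 6·x) + (-2 - 2·x + 12·x^2)·Dx  (order 1).
h: a_k = -8, -28, -47, -215/2, -3035/16, -13841/32, -95419/128, -453847/256, -11708435/4096, …
ICs: h(0) = -8.

f: a_k = 4, 8, 16, 32, 64, 128, 256, 512, 1024, …
g: a_k = -2, -3, 9/4, -27/8, 405/64, -1701/128, 15309/512, -72171/1024, 2814669/16384, …
L₀ := L_f ⊗_s L_g (sym. prod.), ord ≤ 1.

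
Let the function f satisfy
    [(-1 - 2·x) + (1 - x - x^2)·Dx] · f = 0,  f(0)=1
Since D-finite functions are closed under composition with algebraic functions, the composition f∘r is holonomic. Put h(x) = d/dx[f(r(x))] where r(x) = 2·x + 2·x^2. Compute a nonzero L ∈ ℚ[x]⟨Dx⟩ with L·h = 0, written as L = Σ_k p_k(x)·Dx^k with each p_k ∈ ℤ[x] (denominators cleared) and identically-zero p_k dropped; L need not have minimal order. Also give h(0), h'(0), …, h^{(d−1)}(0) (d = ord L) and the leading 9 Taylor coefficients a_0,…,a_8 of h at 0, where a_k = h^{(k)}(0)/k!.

L = (10 + 20·x + 60·x^2 + 80·x^3 + 40·x^4) + (-1 + 10·x^2 + 20·x^3 + 20·x^4 + 8·x^5)·Dx  (order 1).
h: a_k = 2, 20, 120, 640, 3240, 15696, 73920, 341120, 1549440, …
ICs: h(0) = 2.

f: a_k = 1, 1, 2, 3, 5, 8, 13, 21, 34, …
f∘r: x↦r, Dx↦Dx/r' in L_f ⇒ L₀.
h=h₀': d/dx-closure on L₀ ⇒ L.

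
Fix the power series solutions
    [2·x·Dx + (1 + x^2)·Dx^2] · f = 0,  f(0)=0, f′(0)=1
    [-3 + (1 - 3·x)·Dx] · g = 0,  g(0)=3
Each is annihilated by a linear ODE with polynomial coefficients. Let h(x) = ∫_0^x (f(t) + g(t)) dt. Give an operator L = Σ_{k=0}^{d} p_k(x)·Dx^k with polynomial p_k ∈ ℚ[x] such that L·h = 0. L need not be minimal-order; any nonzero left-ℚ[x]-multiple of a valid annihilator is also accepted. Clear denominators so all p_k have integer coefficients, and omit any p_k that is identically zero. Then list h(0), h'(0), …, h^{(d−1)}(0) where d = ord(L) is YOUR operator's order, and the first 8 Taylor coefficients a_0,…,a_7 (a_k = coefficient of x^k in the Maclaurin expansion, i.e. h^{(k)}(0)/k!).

f: a_k = 0, 1, 0, -1/3, 0, 1/5, 0, -1/7, …
g: a_k = 3, 9, 27, 81, 243, 729, 2187, 6561, …
Weyl lclm of L_f,L_g ⇒ L₀ (ord ≤ 3).
∫: right-multiply L₀ by Dx.
L = (6 - 72·x - 18·x^2)·Dx^2 + (-28 + 6·x - 60·x^2 - 18·x^3)·Dx^3 + (3 - 8·x - 8·x^3 - 3·x^4)·Dx^4  (order 4).
h: a_k = 0, 3, 5, 9, 121/6, 243/5, 1823/15, 2187/7, …
ICs: h(0) = 0, h′(0) = 3, h′′(0) = 10, h′′′(0) = 54.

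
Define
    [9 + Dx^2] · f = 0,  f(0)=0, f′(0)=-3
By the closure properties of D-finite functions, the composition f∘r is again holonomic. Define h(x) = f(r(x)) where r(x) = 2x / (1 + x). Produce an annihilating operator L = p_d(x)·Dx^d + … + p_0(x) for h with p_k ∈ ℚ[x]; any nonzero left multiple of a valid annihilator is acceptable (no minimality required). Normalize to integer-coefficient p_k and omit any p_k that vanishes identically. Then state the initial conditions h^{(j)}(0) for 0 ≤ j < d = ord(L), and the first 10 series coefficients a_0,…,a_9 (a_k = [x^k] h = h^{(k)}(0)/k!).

L = 36 + (2 + 6·x + 6·x^2 + 2·x^3)·Dx + (1 + 4·x + 6·x^2 + 4·x^3 + x^4)·Dx^2  (order 2).
h: a_k = 0, -6, 6, 30, -102, 726/5, -30, -13386/35, 5646/5, -14046/7, …
ICs: h(0) = 0, h′(0) = -6.

f: a_k = 0, -3, 0, 9/2, 0, -81/40, 0, 243/560, 0, -243/4480, …
Substitute x→r, Dx→(1/r')Dx; clear ⇒ L₀.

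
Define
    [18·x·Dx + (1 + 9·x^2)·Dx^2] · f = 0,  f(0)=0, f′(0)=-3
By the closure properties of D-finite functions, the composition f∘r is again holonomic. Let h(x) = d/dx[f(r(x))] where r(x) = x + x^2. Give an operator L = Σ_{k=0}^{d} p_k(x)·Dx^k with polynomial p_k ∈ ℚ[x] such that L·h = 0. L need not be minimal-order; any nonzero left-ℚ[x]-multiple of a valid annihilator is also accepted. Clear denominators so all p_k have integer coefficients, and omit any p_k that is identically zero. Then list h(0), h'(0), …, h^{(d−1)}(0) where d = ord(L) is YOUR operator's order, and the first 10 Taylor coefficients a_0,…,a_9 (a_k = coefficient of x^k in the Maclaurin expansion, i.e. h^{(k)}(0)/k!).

f: a_k = 0, -3, 0, 9, 0, -243/5, 0, 2187/7, 0, -2187, …
L₀ from L_f via x↦r, Dx↦r'^{-1}Dx.
h₀' ⇒ L via d/dx closure of L₀.
L = (-2 + 18·x + 72·x^2 + 108·x^3 + 54·x^4) + (1 + 2·x + 9·x^2 + 36·x^3 + 45·x^4 + 18·x^5)·Dx  (order 1).
h: a_k = -3, -6, 27, 108, -108, -1404, -1215, 13608, 37179, -87966, …
ICs: h(0) = -3.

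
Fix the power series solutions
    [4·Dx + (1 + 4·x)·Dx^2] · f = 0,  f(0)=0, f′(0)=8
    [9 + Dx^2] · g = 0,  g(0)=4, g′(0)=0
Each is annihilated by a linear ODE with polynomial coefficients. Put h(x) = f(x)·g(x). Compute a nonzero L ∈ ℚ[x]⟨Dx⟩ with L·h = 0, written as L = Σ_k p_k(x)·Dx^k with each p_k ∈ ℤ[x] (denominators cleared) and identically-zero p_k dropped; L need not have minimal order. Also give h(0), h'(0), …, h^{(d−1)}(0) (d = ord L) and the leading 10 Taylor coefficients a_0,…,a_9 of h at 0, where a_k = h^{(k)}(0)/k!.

L = (-2043 - 1296·x + 44064·x^2 + 186624·x^3 + 186624·x^4) + (72 + 5472·x + 31104·x^2 + 41472·x^3)·Dx + (-182 + 864·x + 12096·x^2 + 41472·x^3 + 41472·x^4)·Dx^2 + (8 + 608·x + 3456·x^2 + 4608·x^3)·Dx^3 + (5 + 112·x + 800·x^2 + 2304·x^3 + 2304·x^4)·Dx^4  (order 4).
h: a_k = 0, 32, -64, 80/3, -224, 4892/5, -10120/3, 416338/35, -213116/5, 194189089/1260, …
ICs: h(0) = 0, h′(0) = 32, h′′(0) = -128, h′′′(0) = 160.

f: a_k = 0, 8, -16, 128/3, -128, 2048/5, -4096/3, 32768/7, -16384, 524288/9, …
g: a_k = 4, 0, -18, 0, 27/2, 0, -81/20, 0, 729/1120, 0, …
Sym-product of L_f,L_g gives L₀ (≤ ord 4).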